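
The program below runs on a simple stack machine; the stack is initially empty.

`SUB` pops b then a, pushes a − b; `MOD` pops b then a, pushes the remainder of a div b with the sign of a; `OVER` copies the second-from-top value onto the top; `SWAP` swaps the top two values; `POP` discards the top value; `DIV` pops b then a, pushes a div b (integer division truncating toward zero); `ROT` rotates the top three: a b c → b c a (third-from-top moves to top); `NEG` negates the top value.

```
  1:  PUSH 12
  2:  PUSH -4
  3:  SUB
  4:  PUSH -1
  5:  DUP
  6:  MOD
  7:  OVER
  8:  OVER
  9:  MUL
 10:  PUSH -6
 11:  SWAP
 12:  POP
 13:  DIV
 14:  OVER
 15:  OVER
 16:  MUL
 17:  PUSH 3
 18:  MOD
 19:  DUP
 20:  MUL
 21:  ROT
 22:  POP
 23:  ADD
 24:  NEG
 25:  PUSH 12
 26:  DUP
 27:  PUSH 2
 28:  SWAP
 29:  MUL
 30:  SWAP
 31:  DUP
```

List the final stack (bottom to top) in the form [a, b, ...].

PUSH 12 -> 12
PUSH -4 -> 12 -4
SUB     -> 16
PUSH -1 -> 16 -1
DUP     -> 16 -1 -1
MOD     -> 16 0
OVER    -> 16 0 16
OVER    -> 16 0 16 0
MUL     -> 16 0 0
PUSH -6 -> 16 0 0 -6
SWAP    -> 16 0 -6 0
POP     -> 16 0 -6
DIV     -> 16 0
OVER    -> 16 0 16
OVER    -> 16 0 16 0
MUL     -> 16 0 0
PUSH 3  -> 16 0 0 3
MOD     -> 16 0 0
DUP     -> 16 0 0 0
MUL     -> 16 0 0
ROT     -> 0 0 16
POP     -> 0 0
ADD     -> 0
NEG     -> 0
PUSH 12 -> 0 12
DUP     -> 0 12 12
PUSH 2  -> 0 12 12 2
SWAP    -> 0 12 2 12
MUL     -> 0 12 24
SWAP    -> 0 24 12
DUP     -> 0 24 12 12

[0, 24, 12, 12]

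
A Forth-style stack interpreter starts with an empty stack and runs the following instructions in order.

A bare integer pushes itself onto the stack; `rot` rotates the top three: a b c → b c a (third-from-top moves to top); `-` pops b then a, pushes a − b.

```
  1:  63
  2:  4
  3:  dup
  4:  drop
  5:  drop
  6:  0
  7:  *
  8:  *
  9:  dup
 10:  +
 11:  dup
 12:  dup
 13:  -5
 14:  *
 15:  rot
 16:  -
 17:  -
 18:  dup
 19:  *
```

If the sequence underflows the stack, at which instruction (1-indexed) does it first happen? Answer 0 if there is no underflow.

63    63
4     63 4
dup   63 4 4
drop  63 4
drop  63
0     63 0
*     0
*  — needs 2 operands, stack has 1 → underflow

8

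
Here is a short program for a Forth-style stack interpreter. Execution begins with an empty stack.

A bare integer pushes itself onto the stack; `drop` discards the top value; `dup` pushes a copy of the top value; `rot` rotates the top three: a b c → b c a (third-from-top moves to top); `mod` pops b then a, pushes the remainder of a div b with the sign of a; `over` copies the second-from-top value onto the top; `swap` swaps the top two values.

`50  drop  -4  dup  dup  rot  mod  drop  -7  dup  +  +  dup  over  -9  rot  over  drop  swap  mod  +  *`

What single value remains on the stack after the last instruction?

50   -> [50]
drop -> []
-4   -> [-4]
dup  -> [-4, -4]
dup  -> [-4, -4, -4]
rot  -> [-4, -4, -4]
mod  -> [-4, 0]
drop -> [-4]
-7   -> [-4, -7]
dup  -> [-4, -7, -7]
+    -> [-4, -14]
+    -> [-18]
dup  -> [-18, -18]
over -> [-18, -18, -18]
-9   -> [-18, -18, -18, -9]
rot  -> [-18, -18, -9, -18]
over -> [-18, -18, -9, -18, -9]
drop -> [-18, -18, -9, -18]
swap -> [-18, -18, -18, -9]
mod  -> [-18, -18, 0]
+    -> [-18, -18]
*    -> [324]

324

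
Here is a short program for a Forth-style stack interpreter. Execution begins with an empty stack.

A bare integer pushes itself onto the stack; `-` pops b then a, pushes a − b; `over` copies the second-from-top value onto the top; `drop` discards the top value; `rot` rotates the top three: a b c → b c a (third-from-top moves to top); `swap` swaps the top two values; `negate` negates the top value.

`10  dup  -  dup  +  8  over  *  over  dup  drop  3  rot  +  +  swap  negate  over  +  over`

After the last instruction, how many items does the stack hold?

3

10      10
dup     10 10
-       0
dup     0 0
+       0
8       0 8
over    0 8 0
*       0 0
over    0 0 0
dup     0 0 0 0
drop    0 0 0
3       0 0 0 3
rot     0 0 3 0
+       0 0 3
+       0 3
swap    3 0
negate  3 0
over    3 0 3
+       3 3
over    3 3 3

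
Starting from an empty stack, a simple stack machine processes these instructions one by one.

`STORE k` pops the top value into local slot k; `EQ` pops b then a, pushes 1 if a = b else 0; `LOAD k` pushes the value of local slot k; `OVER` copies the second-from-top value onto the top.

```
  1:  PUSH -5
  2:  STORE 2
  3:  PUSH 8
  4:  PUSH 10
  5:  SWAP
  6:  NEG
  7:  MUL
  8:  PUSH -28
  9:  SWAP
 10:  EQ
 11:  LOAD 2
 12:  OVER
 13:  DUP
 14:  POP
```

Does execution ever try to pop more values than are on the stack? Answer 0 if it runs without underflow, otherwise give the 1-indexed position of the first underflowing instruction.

0

PUSH -5   -5
STORE 2   (empty)
PUSH 8    8
PUSH 10   8 10
SWAP      10 8
NEG       10 -8
MUL       -80
PUSH -28  -80 -28
SWAP      -28 -80
EQ        0
LOAD 2    0 -5
OVER      0 -5 0
DUP       0 -5 0 0
POP       0 -5 0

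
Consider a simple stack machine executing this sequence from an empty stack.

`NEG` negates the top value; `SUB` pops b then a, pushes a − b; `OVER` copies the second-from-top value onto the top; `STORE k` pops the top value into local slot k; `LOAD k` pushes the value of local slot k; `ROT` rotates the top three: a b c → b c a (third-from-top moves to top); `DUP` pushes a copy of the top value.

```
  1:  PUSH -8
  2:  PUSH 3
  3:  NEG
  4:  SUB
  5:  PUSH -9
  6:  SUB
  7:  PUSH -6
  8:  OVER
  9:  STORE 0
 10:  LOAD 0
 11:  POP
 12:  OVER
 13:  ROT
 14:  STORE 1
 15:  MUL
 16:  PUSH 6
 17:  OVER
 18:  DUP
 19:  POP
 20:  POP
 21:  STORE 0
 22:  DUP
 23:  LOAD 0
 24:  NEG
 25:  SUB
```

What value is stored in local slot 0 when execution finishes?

PUSH -8  -8
PUSH 3   -8 3
NEG      -8 -3
SUB      -5
PUSH -9  -5 -9
SUB      4
PUSH -6  4 -6
OVER     4 -6 4
STORE 0  4 -6
LOAD 0   4 -6 4
POP      4 -6
OVER     4 -6 4
ROT      -6 4 4
STORE 1  -6 4
MUL      -24
PUSH 6   -24 6
OVER     -24 6 -24
DUP      -24 6 -24 -24
POP      -24 6 -24
POP      -24 6
STORE 0  -24
DUP      -24 -24
LOAD 0   -24 -24 6
NEG      -24 -24 -6
SUB      -24 -18

6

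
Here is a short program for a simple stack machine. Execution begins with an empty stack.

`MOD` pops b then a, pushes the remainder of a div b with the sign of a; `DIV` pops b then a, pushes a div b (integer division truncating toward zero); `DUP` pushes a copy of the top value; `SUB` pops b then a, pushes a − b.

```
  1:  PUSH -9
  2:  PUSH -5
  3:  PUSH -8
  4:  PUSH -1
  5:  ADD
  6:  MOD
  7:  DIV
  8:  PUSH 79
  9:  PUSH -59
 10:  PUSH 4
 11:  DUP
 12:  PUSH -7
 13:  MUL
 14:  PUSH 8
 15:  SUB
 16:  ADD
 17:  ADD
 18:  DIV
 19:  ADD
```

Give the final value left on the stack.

PUSH -9  : -9
PUSH -5  : -9 -5
PUSH -8  : -9 -5 -8
PUSH -1  : -9 -5 -8 -1
ADD      : -9 -5 -9
MOD      : -9 -5
DIV      : 1
PUSH 79  : 1 79
PUSH -59 : 1 79 -59
PUSH 4   : 1 79 -59 4
DUP      : 1 79 -59 4 4
PUSH -7  : 1 79 -59 4 4 -7
MUL      : 1 79 -59 4 -28
PUSH 8   : 1 79 -59 4 -28 8
SUB      : 1 79 -59 4 -36
ADD      : 1 79 -59 -32
ADD      : 1 79 -91
DIV      : 1 0
ADD      : 1

1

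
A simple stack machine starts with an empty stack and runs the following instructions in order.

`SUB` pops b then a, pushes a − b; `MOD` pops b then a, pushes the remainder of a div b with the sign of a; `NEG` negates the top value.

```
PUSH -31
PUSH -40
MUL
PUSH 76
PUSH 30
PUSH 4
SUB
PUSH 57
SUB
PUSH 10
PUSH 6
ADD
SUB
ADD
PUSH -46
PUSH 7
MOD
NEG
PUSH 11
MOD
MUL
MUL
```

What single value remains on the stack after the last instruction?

PUSH -31 → -31
PUSH -40 → -31 -40
MUL      → 1240
PUSH 76  → 1240 76
PUSH 30  → 1240 76 30
PUSH 4   → 1240 76 30 4
SUB      → 1240 76 26
PUSH 57  → 1240 76 26 57
SUB      → 1240 76 -31
PUSH 10  → 1240 76 -31 10
PUSH 6   → 1240 76 -31 10 6
ADD      → 1240 76 -31 16
SUB      → 1240 76 -47
ADD      → 1240 29
PUSH -46 → 1240 29 -46
PUSH 7   → 1240 29 -46 7
MOD      → 1240 29 -4
NEG      → 1240 29 4
PUSH 11  → 1240 29 4 11
MOD      → 1240 29 4
MUL      → 1240 116
MUL      → 143840

143840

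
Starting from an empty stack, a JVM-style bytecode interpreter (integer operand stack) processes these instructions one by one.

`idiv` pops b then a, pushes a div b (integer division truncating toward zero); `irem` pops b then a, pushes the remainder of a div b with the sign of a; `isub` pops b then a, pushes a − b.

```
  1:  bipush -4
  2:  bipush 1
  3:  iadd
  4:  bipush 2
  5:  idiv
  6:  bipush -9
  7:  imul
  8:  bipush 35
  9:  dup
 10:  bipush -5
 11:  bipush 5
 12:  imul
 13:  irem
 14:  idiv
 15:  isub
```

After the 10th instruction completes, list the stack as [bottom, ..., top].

bipush -4 : -4
bipush 1  : -4 1
iadd      : -3
bipush 2  : -3 2
idiv      : -1
bipush -9 : -1 -9
imul      : 9
bipush 35 : 9 35
dup       : 9 35 35
bipush -5 : 9 35 35 -5

[9, 35, 35, -5]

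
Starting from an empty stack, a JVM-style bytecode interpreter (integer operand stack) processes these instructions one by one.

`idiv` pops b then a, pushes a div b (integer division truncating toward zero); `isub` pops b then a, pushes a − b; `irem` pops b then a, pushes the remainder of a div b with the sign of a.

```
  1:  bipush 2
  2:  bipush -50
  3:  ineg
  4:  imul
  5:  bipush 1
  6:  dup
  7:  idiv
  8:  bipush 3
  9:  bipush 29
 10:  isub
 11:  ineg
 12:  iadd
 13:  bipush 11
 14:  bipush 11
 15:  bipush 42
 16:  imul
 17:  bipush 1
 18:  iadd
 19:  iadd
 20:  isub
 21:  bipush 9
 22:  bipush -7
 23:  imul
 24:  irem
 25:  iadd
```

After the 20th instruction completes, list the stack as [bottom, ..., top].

[100, -447]

bipush 2   : 2
bipush -50 : 2 -50
ineg       : 2 50
imul       : 100
bipush 1   : 100 1
dup        : 100 1 1
idiv       : 100 1
bipush 3   : 100 1 3
bipush 29  : 100 1 3 29
isub       : 100 1 -26
ineg       : 100 1 26
iadd       : 100 27
bipush 11  : 100 27 11
bipush 11  : 100 27 11 11
bipush 42  : 100 27 11 11 42
imul       : 100 27 11 462
bipush 1   : 100 27 11 462 1
iadd       : 100 27 11 463
iadd       : 100 27 474
isub       : 100 -447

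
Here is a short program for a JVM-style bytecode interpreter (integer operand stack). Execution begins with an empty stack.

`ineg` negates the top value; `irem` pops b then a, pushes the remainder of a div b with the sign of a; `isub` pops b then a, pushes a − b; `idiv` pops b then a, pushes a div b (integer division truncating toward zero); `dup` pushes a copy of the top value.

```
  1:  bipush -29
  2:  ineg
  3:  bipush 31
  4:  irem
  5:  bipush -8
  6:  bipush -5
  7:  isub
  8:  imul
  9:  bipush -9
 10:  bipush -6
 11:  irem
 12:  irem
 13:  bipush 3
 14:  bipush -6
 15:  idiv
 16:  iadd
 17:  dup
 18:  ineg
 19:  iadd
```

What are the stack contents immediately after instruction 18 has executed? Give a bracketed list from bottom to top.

bipush -29 : -29
ineg       : 29
bipush 31  : 29 31
irem       : 29
bipush -8  : 29 -8
bipush -5  : 29 -8 -5
isub       : 29 -3
imul       : -87
bipush -9  : -87 -9
bipush -6  : -87 -9 -6
irem       : -87 -3
irem       : 0
bipush 3   : 0 3
bipush -6  : 0 3 -6
idiv       : 0 0
iadd       : 0
dup        : 0 0
ineg       : 0 0

[0, 0]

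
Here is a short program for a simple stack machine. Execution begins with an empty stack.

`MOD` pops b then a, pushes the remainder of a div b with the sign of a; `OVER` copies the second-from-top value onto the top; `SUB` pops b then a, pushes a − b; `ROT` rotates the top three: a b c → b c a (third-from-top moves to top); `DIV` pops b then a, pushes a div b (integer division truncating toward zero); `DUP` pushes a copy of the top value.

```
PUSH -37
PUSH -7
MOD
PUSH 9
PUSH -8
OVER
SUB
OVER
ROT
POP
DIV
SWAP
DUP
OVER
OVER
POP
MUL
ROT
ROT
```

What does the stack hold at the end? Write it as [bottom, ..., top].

PUSH -37 -> -37
PUSH -7  -> -37 -7
MOD      -> -2
PUSH 9   -> -2 9
PUSH -8  -> -2 9 -8
OVER     -> -2 9 -8 9
SUB      -> -2 9 -17
OVER     -> -2 9 -17 9
ROT      -> -2 -17 9 9
POP      -> -2 -17 9
DIV      -> -2 -1
SWAP     -> -1 -2
DUP      -> -1 -2 -2
OVER     -> -1 -2 -2 -2
OVER     -> -1 -2 -2 -2 -2
POP      -> -1 -2 -2 -2
MUL      -> -1 -2 4
ROT      -> -2 4 -1
ROT      -> 4 -1 -2

[4, -1, -2]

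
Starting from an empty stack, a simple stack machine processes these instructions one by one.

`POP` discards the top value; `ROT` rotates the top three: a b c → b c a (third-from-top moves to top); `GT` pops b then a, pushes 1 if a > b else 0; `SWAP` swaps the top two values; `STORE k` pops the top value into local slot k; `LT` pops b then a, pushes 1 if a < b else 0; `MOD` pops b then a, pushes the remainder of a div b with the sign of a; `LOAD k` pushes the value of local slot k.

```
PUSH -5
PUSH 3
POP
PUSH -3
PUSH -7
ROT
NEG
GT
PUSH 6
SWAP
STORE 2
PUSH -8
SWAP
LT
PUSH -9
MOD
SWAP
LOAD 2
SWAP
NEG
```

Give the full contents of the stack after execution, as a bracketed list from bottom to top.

[1, 0, 3]

PUSH -5  [-5]
PUSH 3   [-5, 3]
POP      [-5]
PUSH -3  [-5, -3]
PUSH -7  [-5, -3, -7]
ROT      [-3, -7, -5]
NEG      [-3, -7, 5]
GT       [-3, 0]
PUSH 6   [-3, 0, 6]
SWAP     [-3, 6, 0]
STORE 2  [-3, 6]
PUSH -8  [-3, 6, -8]
SWAP     [-3, -8, 6]
LT       [-3, 1]
PUSH -9  [-3, 1, -9]
MOD      [-3, 1]
SWAP     [1, -3]
LOAD 2   [1, -3, 0]
SWAP     [1, 0, -3]
NEG      [1, 0, 3]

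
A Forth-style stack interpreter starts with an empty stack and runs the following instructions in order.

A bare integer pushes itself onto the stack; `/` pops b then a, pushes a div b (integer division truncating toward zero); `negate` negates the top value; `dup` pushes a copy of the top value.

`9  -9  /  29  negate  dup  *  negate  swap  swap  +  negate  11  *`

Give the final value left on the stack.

9      → 9
-9     → 9 -9
/      → -1
29     → -1 29
negate → -1 -29
dup    → -1 -29 -29
*      → -1 841
negate → -1 -841
swap   → -841 -1
swap   → -1 -841
+      → -842
negate → 842
11     → 842 11
*      → 9262

9262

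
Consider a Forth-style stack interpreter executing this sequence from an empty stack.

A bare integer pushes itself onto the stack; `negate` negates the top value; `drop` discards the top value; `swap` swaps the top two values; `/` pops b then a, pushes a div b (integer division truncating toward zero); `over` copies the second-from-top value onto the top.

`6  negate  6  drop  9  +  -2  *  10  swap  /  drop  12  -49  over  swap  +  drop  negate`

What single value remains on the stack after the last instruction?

-12

6      : 6
negate : -6
6      : -6 6
drop   : -6
9      : -6 9
+      : 3
-2     : 3 -2
*      : -6
10     : -6 10
swap   : 10 -6
/      : -1
drop   : (empty)
12     : 12
-49    : 12 -49
over   : 12 -49 12
swap   : 12 12 -49
+      : 12 -37
drop   : 12
negate : -12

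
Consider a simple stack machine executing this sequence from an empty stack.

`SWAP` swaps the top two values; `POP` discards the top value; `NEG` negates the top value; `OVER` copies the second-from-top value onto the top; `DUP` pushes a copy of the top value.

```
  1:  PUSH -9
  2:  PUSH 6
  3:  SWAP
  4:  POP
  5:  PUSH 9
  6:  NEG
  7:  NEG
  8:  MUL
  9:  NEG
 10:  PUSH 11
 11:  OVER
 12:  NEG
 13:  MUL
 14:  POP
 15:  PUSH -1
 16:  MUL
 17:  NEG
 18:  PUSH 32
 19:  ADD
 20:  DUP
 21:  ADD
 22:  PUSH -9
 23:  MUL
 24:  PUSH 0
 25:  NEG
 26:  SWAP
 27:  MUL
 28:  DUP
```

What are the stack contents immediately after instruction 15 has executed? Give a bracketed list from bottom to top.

[-54, -1]

PUSH -9  [-9]
PUSH 6   [-9, 6]
SWAP     [6, -9]
POP      [6]
PUSH 9   [6, 9]
NEG      [6, -9]
NEG      [6, 9]
MUL      [54]
NEG      [-54]
PUSH 11  [-54, 11]
OVER     [-54, 11, -54]
NEG      [-54, 11, 54]
MUL      [-54, 594]
POP      [-54]
PUSH -1  [-54, -1]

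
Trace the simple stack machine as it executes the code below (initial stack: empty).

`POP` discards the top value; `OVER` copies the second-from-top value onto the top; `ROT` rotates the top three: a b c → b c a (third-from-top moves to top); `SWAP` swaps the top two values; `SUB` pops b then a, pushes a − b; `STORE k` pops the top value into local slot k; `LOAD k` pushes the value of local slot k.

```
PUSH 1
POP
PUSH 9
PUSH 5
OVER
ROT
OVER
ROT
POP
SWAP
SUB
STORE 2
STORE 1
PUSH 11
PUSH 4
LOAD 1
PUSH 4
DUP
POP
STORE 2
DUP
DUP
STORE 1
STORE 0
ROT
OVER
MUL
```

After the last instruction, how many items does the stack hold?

3

PUSH 1   [1]
POP      []
PUSH 9   [9]
PUSH 5   [9, 5]
OVER     [9, 5, 9]
ROT      [5, 9, 9]
OVER     [5, 9, 9, 9]
ROT      [5, 9, 9, 9]
POP      [5, 9, 9]
SWAP     [5, 9, 9]
SUB      [5, 0]
STORE 2  [5]
STORE 1  []
PUSH 11  [11]
PUSH 4   [11, 4]
LOAD 1   [11, 4, 5]
PUSH 4   [11, 4, 5, 4]
DUP      [11, 4, 5, 4, 4]
POP      [11, 4, 5, 4]
STORE 2  [11, 4, 5]
DUP      [11, 4, 5, 5]
DUP      [11, 4, 5, 5, 5]
STORE 1  [11, 4, 5, 5]
STORE 0  [11, 4, 5]
ROT      [4, 5, 11]
OVER     [4, 5, 11, 5]
MUL      [4, 5, 55]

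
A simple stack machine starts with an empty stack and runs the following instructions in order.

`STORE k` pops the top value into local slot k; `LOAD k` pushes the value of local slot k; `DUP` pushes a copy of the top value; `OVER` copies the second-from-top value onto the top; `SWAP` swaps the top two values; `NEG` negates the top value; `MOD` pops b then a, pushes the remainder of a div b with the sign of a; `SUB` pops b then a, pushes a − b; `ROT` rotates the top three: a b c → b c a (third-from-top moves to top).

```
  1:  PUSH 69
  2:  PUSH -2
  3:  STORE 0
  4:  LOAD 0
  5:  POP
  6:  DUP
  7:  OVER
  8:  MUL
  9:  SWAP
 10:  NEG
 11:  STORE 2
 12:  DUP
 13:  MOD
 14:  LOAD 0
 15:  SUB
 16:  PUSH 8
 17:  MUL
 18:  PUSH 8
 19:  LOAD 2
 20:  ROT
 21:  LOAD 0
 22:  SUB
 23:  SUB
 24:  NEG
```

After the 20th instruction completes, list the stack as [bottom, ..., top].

PUSH 69 -> 69
PUSH -2 -> 69 -2
STORE 0 -> 69
LOAD 0  -> 69 -2
POP     -> 69
DUP     -> 69 69
OVER    -> 69 69 69
MUL     -> 69 4761
SWAP    -> 4761 69
NEG     -> 4761 -69
STORE 2 -> 4761
DUP     -> 4761 4761
MOD     -> 0
LOAD 0  -> 0 -2
SUB     -> 2
PUSH 8  -> 2 8
MUL     -> 16
PUSH 8  -> 16 8
LOAD 2  -> 16 8 -69
ROT     -> 8 -69 16

[8, -69, 16]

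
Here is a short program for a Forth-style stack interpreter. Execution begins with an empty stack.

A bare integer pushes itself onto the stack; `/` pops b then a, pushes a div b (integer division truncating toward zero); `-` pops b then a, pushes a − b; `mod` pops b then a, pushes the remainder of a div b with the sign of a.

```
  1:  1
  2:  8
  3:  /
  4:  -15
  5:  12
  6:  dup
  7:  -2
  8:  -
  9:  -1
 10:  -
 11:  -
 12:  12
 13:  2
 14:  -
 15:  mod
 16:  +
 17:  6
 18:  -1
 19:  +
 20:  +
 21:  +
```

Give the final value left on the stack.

1   : 1
8   : 1 8
/   : 0
-15 : 0 -15
12  : 0 -15 12
dup : 0 -15 12 12
-2  : 0 -15 12 12 -2
-   : 0 -15 12 14
-1  : 0 -15 12 14 -1
-   : 0 -15 12 15
-   : 0 -15 -3
12  : 0 -15 -3 12
2   : 0 -15 -3 12 2
-   : 0 -15 -3 10
mod : 0 -15 -3
+   : 0 -18
6   : 0 -18 6
-1  : 0 -18 6 -1
+   : 0 -18 5
+   : 0 -13
+   : -13

-13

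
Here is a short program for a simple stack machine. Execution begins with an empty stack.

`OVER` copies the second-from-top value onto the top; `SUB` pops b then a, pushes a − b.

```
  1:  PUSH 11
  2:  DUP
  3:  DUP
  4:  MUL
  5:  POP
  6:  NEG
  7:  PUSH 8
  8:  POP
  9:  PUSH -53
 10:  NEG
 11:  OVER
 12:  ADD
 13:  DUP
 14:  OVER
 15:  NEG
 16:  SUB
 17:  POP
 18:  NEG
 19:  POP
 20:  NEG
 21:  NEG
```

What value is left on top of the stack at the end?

-11

PUSH 11  -> [11]
DUP      -> [11, 11]
DUP      -> [11, 11, 11]
MUL      -> [11, 121]
POP      -> [11]
NEG      -> [-11]
PUSH 8   -> [-11, 8]
POP      -> [-11]
PUSH -53 -> [-11, -53]
NEG      -> [-11, 53]
OVER     -> [-11, 53, -11]
ADD      -> [-11, 42]
DUP      -> [-11, 42, 42]
OVER     -> [-11, 42, 42, 42]
NEG      -> [-11, 42, 42, -42]
SUB      -> [-11, 42, 84]
POP      -> [-11, 42]
NEG      -> [-11, -42]
POP      -> [-11]
NEG      -> [11]
NEG      -> [-11]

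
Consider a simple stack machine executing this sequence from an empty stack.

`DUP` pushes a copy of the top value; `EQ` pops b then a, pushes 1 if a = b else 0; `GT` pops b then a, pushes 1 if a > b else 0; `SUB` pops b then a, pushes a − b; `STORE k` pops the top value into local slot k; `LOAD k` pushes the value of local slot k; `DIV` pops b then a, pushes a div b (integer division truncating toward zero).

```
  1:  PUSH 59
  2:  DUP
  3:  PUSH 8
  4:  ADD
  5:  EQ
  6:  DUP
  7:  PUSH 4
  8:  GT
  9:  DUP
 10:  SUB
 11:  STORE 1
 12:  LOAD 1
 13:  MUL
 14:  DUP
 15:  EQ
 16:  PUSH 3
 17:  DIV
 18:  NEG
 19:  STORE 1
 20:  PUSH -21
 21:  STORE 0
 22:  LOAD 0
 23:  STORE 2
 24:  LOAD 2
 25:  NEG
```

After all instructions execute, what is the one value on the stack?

21

PUSH 59  -> [59]
DUP      -> [59, 59]
PUSH 8   -> [59, 59, 8]
ADD      -> [59, 67]
EQ       -> [0]
DUP      -> [0, 0]
PUSH 4   -> [0, 0, 4]
GT       -> [0, 0]
DUP      -> [0, 0, 0]
SUB      -> [0, 0]
STORE 1  -> [0]
LOAD 1   -> [0, 0]
MUL      -> [0]
DUP      -> [0, 0]
EQ       -> [1]
PUSH 3   -> [1, 3]
DIV      -> [0]
NEG      -> [0]
STORE 1  -> []
PUSH -21 -> [-21]
STORE 0  -> []
LOAD 0   -> [-21]
STORE 2  -> []
LOAD 2   -> [-21]
NEG      -> [21]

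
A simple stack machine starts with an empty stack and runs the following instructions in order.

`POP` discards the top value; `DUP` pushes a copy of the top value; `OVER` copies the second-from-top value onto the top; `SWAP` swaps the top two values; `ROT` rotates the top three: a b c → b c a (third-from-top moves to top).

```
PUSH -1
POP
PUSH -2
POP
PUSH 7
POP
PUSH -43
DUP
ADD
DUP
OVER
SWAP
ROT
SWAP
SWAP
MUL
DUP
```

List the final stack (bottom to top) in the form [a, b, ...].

[-86, 7396, 7396]

PUSH -1  → -1
POP      → (empty)
PUSH -2  → -2
POP      → (empty)
PUSH 7   → 7
POP      → (empty)
PUSH -43 → -43
DUP      → -43 -43
ADD      → -86
DUP      → -86 -86
OVER     → -86 -86 -86
SWAP     → -86 -86 -86
ROT      → -86 -86 -86
SWAP     → -86 -86 -86
SWAP     → -86 -86 -86
MUL      → -86 7396
DUP      → -86 7396 7396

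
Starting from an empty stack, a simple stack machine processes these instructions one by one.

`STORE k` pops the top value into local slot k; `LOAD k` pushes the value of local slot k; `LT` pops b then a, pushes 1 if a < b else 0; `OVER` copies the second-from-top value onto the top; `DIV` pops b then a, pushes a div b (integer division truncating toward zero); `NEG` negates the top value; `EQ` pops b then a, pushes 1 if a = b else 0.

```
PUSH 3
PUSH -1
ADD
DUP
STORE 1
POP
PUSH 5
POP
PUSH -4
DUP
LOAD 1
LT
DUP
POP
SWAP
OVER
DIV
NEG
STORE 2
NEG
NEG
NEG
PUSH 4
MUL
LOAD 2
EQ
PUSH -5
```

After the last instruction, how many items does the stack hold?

2

PUSH 3  → [3]
PUSH -1 → [3, -1]
ADD     → [2]
DUP     → [2, 2]
STORE 1 → [2]
POP     → []
PUSH 5  → [5]
POP     → []
PUSH -4 → [-4]
DUP     → [-4, -4]
LOAD 1  → [-4, -4, 2]
LT      → [-4, 1]
DUP     → [-4, 1, 1]
POP     → [-4, 1]
SWAP    → [1, -4]
OVER    → [1, -4, 1]
DIV     → [1, -4]
NEG     → [1, 4]
STORE 2 → [1]
NEG     → [-1]
NEG     → [1]
NEG     → [-1]
PUSH 4  → [-1, 4]
MUL     → [-4]
LOAD 2  → [-4, 4]
EQ      → [0]
PUSH -5 → [0, -5]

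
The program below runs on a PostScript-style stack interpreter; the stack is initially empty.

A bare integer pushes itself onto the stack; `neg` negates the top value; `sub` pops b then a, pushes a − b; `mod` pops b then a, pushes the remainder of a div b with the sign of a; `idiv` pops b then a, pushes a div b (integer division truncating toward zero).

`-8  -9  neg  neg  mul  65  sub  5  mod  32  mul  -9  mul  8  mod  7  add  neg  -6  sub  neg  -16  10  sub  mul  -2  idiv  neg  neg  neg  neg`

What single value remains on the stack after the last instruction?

-8   : [-8]
-9   : [-8, -9]
neg  : [-8, 9]
neg  : [-8, -9]
mul  : [72]
65   : [72, 65]
sub  : [7]
5    : [7, 5]
mod  : [2]
32   : [2, 32]
mul  : [64]
-9   : [64, -9]
mul  : [-576]
8    : [-576, 8]
mod  : [0]
7    : [0, 7]
add  : [7]
neg  : [-7]
-6   : [-7, -6]
sub  : [-1]
neg  : [1]
-16  : [1, -16]
10   : [1, -16, 10]
sub  : [1, -26]
mul  : [-26]
-2   : [-26, -2]
idiv : [13]
neg  : [-13]
neg  : [13]
neg  : [-13]
neg  : [13]

13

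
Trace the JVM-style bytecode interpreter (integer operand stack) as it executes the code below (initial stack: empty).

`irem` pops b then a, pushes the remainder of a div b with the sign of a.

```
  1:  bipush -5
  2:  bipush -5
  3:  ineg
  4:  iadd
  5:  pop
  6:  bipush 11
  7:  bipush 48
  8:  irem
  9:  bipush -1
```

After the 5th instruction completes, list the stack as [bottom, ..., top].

bipush -5 -> [-5]
bipush -5 -> [-5, -5]
ineg      -> [-5, 5]
iadd      -> [0]
pop       -> []

[]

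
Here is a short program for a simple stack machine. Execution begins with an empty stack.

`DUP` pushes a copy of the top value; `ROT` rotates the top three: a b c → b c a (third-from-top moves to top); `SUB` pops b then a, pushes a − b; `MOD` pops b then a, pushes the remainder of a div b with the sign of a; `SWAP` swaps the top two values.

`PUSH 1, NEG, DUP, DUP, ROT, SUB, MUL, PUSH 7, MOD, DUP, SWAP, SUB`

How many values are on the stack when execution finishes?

1

PUSH 1 -> [1]
NEG    -> [-1]
DUP    -> [-1, -1]
DUP    -> [-1, -1, -1]
ROT    -> [-1, -1, -1]
SUB    -> [-1, 0]
MUL    -> [0]
PUSH 7 -> [0, 7]
MOD    -> [0]
DUP    -> [0, 0]
SWAP   -> [0, 0]
SUB    -> [0]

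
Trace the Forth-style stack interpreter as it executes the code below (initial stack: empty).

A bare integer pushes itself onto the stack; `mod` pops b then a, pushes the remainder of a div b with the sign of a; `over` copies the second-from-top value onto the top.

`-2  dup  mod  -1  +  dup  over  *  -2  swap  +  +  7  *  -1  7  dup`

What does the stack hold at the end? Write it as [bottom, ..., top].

-2   -> -2
dup  -> -2 -2
mod  -> 0
-1   -> 0 -1
+    -> -1
dup  -> -1 -1
over -> -1 -1 -1
*    -> -1 1
-2   -> -1 1 -2
swap -> -1 -2 1
+    -> -1 -1
+    -> -2
7    -> -2 7
*    -> -14
-1   -> -14 -1
7    -> -14 -1 7
dup  -> -14 -1 7 7

[-14, -1, 7, 7]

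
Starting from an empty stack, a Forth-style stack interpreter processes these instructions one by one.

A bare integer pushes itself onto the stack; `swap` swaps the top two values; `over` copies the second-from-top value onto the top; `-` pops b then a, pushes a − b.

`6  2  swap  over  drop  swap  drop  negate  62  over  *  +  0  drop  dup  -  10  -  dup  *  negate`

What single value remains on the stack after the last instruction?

6      -> [6]
2      -> [6, 2]
swap   -> [2, 6]
over   -> [2, 6, 2]
drop   -> [2, 6]
swap   -> [6, 2]
drop   -> [6]
negate -> [-6]
62     -> [-6, 62]
over   -> [-6, 62, -6]
*      -> [-6, -372]
+      -> [-378]
0      -> [-378, 0]
drop   -> [-378]
dup    -> [-378, -378]
-      -> [0]
10     -> [0, 10]
-      -> [-10]
dup    -> [-10, -10]
*      -> [100]
negate -> [-100]

-100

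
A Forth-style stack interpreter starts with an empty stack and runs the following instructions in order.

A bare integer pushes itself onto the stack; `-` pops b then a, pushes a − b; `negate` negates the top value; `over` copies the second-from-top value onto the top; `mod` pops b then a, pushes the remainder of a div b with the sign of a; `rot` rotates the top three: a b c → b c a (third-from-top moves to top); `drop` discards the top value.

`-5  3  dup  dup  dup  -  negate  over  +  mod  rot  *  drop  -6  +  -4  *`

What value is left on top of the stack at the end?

12

-5      -5
3       -5 3
dup     -5 3 3
dup     -5 3 3 3
dup     -5 3 3 3 3
-       -5 3 3 0
negate  -5 3 3 0
over    -5 3 3 0 3
+       -5 3 3 3
mod     -5 3 0
rot     3 0 -5
*       3 0
drop    3
-6      3 -6
+       -3
-4      -3 -4
*       12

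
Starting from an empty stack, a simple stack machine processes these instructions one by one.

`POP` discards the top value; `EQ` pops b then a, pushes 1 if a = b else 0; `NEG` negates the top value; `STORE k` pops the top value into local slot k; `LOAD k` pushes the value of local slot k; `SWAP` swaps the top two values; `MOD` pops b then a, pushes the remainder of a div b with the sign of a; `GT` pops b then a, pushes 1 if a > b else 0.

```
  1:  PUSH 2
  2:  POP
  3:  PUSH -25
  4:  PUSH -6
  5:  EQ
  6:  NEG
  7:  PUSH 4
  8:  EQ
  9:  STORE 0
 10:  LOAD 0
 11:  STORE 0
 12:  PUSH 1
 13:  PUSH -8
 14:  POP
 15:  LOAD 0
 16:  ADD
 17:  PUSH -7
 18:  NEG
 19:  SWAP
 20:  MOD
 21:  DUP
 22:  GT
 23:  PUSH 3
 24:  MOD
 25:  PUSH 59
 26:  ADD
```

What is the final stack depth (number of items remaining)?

PUSH 2   -> 2
POP      -> (empty)
PUSH -25 -> -25
PUSH -6  -> -25 -6
EQ       -> 0
NEG      -> 0
PUSH 4   -> 0 4
EQ       -> 0
STORE 0  -> (empty)
LOAD 0   -> 0
STORE 0  -> (empty)
PUSH 1   -> 1
PUSH -8  -> 1 -8
POP      -> 1
LOAD 0   -> 1 0
ADD      -> 1
PUSH -7  -> 1 -7
NEG      -> 1 7
SWAP     -> 7 1
MOD      -> 0
DUP      -> 0 0
GT       -> 0
PUSH 3   -> 0 3
MOD      -> 0
PUSH 59  -> 0 59
ADD      -> 59

1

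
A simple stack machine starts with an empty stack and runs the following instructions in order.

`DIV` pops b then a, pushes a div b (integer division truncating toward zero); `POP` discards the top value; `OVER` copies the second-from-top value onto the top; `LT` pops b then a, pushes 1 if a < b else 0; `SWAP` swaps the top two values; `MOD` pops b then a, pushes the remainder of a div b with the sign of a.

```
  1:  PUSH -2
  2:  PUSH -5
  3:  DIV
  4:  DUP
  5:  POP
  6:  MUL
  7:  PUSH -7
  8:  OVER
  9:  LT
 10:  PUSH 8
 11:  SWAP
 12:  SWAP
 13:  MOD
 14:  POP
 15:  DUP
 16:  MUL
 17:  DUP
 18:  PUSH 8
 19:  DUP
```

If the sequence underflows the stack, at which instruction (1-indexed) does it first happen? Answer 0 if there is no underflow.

PUSH -2 → [-2]
PUSH -5 → [-2, -5]
DIV     → [0]
DUP     → [0, 0]
POP     → [0]
MUL  — needs 2 operands, stack has 1 → underflow

6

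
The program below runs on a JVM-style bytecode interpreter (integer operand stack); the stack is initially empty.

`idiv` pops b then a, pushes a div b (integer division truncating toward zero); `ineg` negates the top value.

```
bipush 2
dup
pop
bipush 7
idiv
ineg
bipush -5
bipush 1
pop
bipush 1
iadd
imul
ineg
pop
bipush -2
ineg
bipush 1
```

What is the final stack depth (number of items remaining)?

2

bipush 2  -> [2]
dup       -> [2, 2]
pop       -> [2]
bipush 7  -> [2, 7]
idiv      -> [0]
ineg      -> [0]
bipush -5 -> [0, -5]
bipush 1  -> [0, -5, 1]
pop       -> [0, -5]
bipush 1  -> [0, -5, 1]
iadd      -> [0, -4]
imul      -> [0]
ineg      -> [0]
pop       -> []
bipush -2 -> [-2]
ineg      -> [2]
bipush 1  -> [2, 1]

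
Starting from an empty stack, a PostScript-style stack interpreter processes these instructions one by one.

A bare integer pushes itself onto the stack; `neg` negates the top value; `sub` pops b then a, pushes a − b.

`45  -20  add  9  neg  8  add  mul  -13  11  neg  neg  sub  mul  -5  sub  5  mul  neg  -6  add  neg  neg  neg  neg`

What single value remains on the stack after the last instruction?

45  : [45]
-20 : [45, -20]
add : [25]
9   : [25, 9]
neg : [25, -9]
8   : [25, -9, 8]
add : [25, -1]
mul : [-25]
-13 : [-25, -13]
11  : [-25, -13, 11]
neg : [-25, -13, -11]
neg : [-25, -13, 11]
sub : [-25, -24]
mul : [600]
-5  : [600, -5]
sub : [605]
5   : [605, 5]
mul : [3025]
neg : [-3025]
-6  : [-3025, -6]
add : [-3031]
neg : [3031]
neg : [-3031]
neg : [3031]
neg : [-3031]

-3031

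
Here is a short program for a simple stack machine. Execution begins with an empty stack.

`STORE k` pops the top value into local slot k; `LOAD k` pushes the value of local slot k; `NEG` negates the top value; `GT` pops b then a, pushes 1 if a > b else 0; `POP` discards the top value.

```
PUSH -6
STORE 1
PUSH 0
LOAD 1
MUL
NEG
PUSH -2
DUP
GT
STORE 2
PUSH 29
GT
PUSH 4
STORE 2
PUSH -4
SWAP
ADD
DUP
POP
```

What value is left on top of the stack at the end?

PUSH -6 -> -6
STORE 1 -> (empty)
PUSH 0  -> 0
LOAD 1  -> 0 -6
MUL     -> 0
NEG     -> 0
PUSH -2 -> 0 -2
DUP     -> 0 -2 -2
GT      -> 0 0
STORE 2 -> 0
PUSH 29 -> 0 29
GT      -> 0
PUSH 4  -> 0 4
STORE 2 -> 0
PUSH -4 -> 0 -4
SWAP    -> -4 0
ADD     -> -4
DUP     -> -4 -4
POP     -> -4

-4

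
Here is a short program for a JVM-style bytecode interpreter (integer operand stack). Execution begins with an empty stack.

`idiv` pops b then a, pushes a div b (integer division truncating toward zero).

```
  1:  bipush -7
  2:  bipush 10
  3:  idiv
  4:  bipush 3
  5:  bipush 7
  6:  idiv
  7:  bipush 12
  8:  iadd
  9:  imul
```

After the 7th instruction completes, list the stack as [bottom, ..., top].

bipush -7 -> -7
bipush 10 -> -7 10
idiv      -> 0
bipush 3  -> 0 3
bipush 7  -> 0 3 7
idiv      -> 0 0
bipush 12 -> 0 0 12

[0, 0, 12]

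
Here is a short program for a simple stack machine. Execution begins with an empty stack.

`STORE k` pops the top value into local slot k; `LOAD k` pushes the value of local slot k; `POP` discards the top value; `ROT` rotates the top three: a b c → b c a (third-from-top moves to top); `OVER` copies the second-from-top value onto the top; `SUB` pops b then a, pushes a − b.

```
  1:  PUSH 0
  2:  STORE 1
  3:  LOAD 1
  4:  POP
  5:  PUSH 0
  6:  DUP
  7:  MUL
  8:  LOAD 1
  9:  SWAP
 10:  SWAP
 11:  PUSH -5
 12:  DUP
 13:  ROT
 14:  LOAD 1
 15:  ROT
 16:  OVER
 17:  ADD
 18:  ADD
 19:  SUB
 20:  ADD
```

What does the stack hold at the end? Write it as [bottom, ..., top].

[0, 0]

PUSH 0  : [0]
STORE 1 : []
LOAD 1  : [0]
POP     : []
PUSH 0  : [0]
DUP     : [0, 0]
MUL     : [0]
LOAD 1  : [0, 0]
SWAP    : [0, 0]
SWAP    : [0, 0]
PUSH -5 : [0, 0, -5]
DUP     : [0, 0, -5, -5]
ROT     : [0, -5, -5, 0]
LOAD 1  : [0, -5, -5, 0, 0]
ROT     : [0, -5, 0, 0, -5]
OVER    : [0, -5, 0, 0, -5, 0]
ADD     : [0, -5, 0, 0, -5]
ADD     : [0, -5, 0, -5]
SUB     : [0, -5, 5]
ADD     : [0, 0]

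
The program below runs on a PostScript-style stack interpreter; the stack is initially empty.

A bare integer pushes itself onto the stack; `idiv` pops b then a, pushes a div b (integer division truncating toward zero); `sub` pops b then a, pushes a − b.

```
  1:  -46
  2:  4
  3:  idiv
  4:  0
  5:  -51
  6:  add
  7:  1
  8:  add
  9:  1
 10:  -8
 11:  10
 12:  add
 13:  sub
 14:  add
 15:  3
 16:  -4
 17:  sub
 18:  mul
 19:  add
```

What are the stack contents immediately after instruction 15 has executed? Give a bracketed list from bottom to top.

[-11, -51, 3]

-46  : -46
4    : -46 4
idiv : -11
0    : -11 0
-51  : -11 0 -51
add  : -11 -51
1    : -11 -51 1
add  : -11 -50
1    : -11 -50 1
-8   : -11 -50 1 -8
10   : -11 -50 1 -8 10
add  : -11 -50 1 2
sub  : -11 -50 -1
add  : -11 -51
3    : -11 -51 3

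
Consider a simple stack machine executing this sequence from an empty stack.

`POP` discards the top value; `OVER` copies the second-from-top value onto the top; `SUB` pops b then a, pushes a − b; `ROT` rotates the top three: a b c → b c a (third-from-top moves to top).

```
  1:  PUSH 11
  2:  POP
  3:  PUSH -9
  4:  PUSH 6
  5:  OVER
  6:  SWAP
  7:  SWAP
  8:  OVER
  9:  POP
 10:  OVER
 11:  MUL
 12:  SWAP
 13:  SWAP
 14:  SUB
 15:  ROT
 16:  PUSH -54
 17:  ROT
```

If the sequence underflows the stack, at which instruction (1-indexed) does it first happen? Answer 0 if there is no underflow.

15

PUSH 11 : [11]
POP     : []
PUSH -9 : [-9]
PUSH 6  : [-9, 6]
OVER    : [-9, 6, -9]
SWAP    : [-9, -9, 6]
SWAP    : [-9, 6, -9]
OVER    : [-9, 6, -9, 6]
POP     : [-9, 6, -9]
OVER    : [-9, 6, -9, 6]
MUL     : [-9, 6, -54]
SWAP    : [-9, -54, 6]
SWAP    : [-9, 6, -54]
SUB     : [-9, 60]
ROT  — needs 3 operands, stack has 2 → underflow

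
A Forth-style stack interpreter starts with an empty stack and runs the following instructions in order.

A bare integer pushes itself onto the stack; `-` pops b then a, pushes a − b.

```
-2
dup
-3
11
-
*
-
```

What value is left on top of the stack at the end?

-2  -> -2
dup -> -2 -2
-3  -> -2 -2 -3
11  -> -2 -2 -3 11
-   -> -2 -2 -14
*   -> -2 28
-   -> -30

-30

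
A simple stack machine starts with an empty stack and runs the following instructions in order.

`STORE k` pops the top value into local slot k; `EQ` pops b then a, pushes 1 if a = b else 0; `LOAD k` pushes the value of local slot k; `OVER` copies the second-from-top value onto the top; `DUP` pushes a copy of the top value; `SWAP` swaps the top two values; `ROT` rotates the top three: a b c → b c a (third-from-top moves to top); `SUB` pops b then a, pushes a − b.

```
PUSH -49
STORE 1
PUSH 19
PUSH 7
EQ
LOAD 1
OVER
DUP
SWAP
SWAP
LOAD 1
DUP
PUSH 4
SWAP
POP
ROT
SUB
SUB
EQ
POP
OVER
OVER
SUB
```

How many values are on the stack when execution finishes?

PUSH -49  [-49]
STORE 1   []
PUSH 19   [19]
PUSH 7    [19, 7]
EQ        [0]
LOAD 1    [0, -49]
OVER      [0, -49, 0]
DUP       [0, -49, 0, 0]
SWAP      [0, -49, 0, 0]
SWAP      [0, -49, 0, 0]
LOAD 1    [0, -49, 0, 0, -49]
DUP       [0, -49, 0, 0, -49, -49]
PUSH 4    [0, -49, 0, 0, -49, -49, 4]
SWAP      [0, -49, 0, 0, -49, 4, -49]
POP       [0, -49, 0, 0, -49, 4]
ROT       [0, -49, 0, -49, 4, 0]
SUB       [0, -49, 0, -49, 4]
SUB       [0, -49, 0, -53]
EQ        [0, -49, 0]
POP       [0, -49]
OVER      [0, -49, 0]
OVER      [0, -49, 0, -49]
SUB       [0, -49, 49]

3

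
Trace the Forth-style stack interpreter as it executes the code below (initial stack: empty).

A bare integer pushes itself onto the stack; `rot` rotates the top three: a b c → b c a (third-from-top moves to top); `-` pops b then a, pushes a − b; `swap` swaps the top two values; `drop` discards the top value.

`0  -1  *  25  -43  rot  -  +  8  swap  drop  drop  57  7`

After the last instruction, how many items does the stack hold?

2

0    -> 0
-1   -> 0 -1
*    -> 0
25   -> 0 25
-43  -> 0 25 -43
rot  -> 25 -43 0
-    -> 25 -43
+    -> -18
8    -> -18 8
swap -> 8 -18
drop -> 8
drop -> (empty)
57   -> 57
7    -> 57 7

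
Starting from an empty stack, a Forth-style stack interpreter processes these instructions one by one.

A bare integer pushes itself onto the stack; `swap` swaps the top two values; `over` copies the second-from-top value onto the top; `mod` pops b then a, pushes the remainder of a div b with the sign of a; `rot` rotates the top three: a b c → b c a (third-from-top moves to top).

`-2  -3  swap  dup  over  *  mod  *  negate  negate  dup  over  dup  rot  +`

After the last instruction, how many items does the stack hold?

-2     → -2
-3     → -2 -3
swap   → -3 -2
dup    → -3 -2 -2
over   → -3 -2 -2 -2
*      → -3 -2 4
mod    → -3 -2
*      → 6
negate → -6
negate → 6
dup    → 6 6
over   → 6 6 6
dup    → 6 6 6 6
rot    → 6 6 6 6
+      → 6 6 12

3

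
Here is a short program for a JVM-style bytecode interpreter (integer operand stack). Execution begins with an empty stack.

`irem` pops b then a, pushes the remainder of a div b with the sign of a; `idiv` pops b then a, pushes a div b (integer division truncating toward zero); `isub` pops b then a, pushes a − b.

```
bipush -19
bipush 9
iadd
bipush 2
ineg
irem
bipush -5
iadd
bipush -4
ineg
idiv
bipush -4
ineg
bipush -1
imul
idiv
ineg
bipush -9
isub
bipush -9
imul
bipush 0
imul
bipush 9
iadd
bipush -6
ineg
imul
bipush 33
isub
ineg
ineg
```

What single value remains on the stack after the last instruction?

bipush -19 -> [-19]
bipush 9   -> [-19, 9]
iadd       -> [-10]
bipush 2   -> [-10, 2]
ineg       -> [-10, -2]
irem       -> [0]
bipush -5  -> [0, -5]
iadd       -> [-5]
bipush -4  -> [-5, -4]
ineg       -> [-5, 4]
idiv       -> [-1]
bipush -4  -> [-1, -4]
ineg       -> [-1, 4]
bipush -1  -> [-1, 4, -1]
imul       -> [-1, -4]
idiv       -> [0]
ineg       -> [0]
bipush -9  -> [0, -9]
isub       -> [9]
bipush -9  -> [9, -9]
imul       -> [-81]
bipush 0   -> [-81, 0]
imul       -> [0]
bipush 9   -> [0, 9]
iadd       -> [9]
bipush -6  -> [9, -6]
ineg       -> [9, 6]
imul       -> [54]
bipush 33  -> [54, 33]
isub       -> [21]
ineg       -> [-21]
ineg       -> [21]

21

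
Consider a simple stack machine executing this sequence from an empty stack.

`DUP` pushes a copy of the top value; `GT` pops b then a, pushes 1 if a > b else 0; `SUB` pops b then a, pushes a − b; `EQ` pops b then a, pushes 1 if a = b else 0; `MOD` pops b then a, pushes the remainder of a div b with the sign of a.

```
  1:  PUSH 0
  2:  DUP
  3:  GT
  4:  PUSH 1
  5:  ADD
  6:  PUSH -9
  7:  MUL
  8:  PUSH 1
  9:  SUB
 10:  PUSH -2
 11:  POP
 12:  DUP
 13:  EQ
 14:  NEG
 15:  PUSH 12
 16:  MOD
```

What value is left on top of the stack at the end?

-1

PUSH 0  : 0
DUP     : 0 0
GT      : 0
PUSH 1  : 0 1
ADD     : 1
PUSH -9 : 1 -9
MUL     : -9
PUSH 1  : -9 1
SUB     : -10
PUSH -2 : -10 -2
POP     : -10
DUP     : -10 -10
EQ      : 1
NEG     : -1
PUSH 12 : -1 12
MOD     : -1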